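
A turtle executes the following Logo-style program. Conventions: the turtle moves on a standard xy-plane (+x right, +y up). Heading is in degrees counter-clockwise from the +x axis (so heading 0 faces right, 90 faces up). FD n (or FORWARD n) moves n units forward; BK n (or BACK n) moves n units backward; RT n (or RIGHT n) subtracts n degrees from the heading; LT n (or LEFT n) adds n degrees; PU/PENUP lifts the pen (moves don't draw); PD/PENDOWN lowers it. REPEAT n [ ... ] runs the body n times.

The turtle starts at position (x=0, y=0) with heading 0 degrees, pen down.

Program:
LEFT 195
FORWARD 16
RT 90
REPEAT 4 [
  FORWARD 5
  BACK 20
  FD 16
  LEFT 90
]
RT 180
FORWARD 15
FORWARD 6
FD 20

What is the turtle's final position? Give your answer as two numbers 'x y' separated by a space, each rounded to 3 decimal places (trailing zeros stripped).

Executing turtle program step by step:
Start: pos=(0,0), heading=0, pen down
LT 195: heading 0 -> 195
FD 16: (0,0) -> (-15.455,-4.141) [heading=195, draw]
RT 90: heading 195 -> 105
REPEAT 4 [
  -- iteration 1/4 --
  FD 5: (-15.455,-4.141) -> (-16.749,0.689) [heading=105, draw]
  BK 20: (-16.749,0.689) -> (-11.573,-18.63) [heading=105, draw]
  FD 16: (-11.573,-18.63) -> (-15.714,-3.175) [heading=105, draw]
  LT 90: heading 105 -> 195
  -- iteration 2/4 --
  FD 5: (-15.714,-3.175) -> (-20.543,-4.469) [heading=195, draw]
  BK 20: (-20.543,-4.469) -> (-1.225,0.707) [heading=195, draw]
  FD 16: (-1.225,0.707) -> (-16.68,-3.434) [heading=195, draw]
  LT 90: heading 195 -> 285
  -- iteration 3/4 --
  FD 5: (-16.68,-3.434) -> (-15.385,-8.264) [heading=285, draw]
  BK 20: (-15.385,-8.264) -> (-20.562,11.055) [heading=285, draw]
  FD 16: (-20.562,11.055) -> (-16.421,-4.4) [heading=285, draw]
  LT 90: heading 285 -> 15
  -- iteration 4/4 --
  FD 5: (-16.421,-4.4) -> (-11.591,-3.106) [heading=15, draw]
  BK 20: (-11.591,-3.106) -> (-30.91,-8.282) [heading=15, draw]
  FD 16: (-30.91,-8.282) -> (-15.455,-4.141) [heading=15, draw]
  LT 90: heading 15 -> 105
]
RT 180: heading 105 -> 285
FD 15: (-15.455,-4.141) -> (-11.573,-18.63) [heading=285, draw]
FD 6: (-11.573,-18.63) -> (-10.02,-24.426) [heading=285, draw]
FD 20: (-10.02,-24.426) -> (-4.843,-43.744) [heading=285, draw]
Final: pos=(-4.843,-43.744), heading=285, 16 segment(s) drawn

Answer: -4.843 -43.744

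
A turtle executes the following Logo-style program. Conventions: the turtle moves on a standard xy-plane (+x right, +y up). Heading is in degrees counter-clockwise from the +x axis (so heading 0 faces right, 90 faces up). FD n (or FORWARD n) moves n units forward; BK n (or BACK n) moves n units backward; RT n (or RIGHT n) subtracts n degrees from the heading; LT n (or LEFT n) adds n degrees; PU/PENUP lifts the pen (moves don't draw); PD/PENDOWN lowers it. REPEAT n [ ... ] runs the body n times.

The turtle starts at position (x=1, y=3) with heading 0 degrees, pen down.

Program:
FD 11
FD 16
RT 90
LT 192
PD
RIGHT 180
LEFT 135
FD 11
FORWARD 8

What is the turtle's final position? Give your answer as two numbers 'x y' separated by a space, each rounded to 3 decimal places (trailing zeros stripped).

Executing turtle program step by step:
Start: pos=(1,3), heading=0, pen down
FD 11: (1,3) -> (12,3) [heading=0, draw]
FD 16: (12,3) -> (28,3) [heading=0, draw]
RT 90: heading 0 -> 270
LT 192: heading 270 -> 102
PD: pen down
RT 180: heading 102 -> 282
LT 135: heading 282 -> 57
FD 11: (28,3) -> (33.991,12.225) [heading=57, draw]
FD 8: (33.991,12.225) -> (38.348,18.935) [heading=57, draw]
Final: pos=(38.348,18.935), heading=57, 4 segment(s) drawn

Answer: 38.348 18.935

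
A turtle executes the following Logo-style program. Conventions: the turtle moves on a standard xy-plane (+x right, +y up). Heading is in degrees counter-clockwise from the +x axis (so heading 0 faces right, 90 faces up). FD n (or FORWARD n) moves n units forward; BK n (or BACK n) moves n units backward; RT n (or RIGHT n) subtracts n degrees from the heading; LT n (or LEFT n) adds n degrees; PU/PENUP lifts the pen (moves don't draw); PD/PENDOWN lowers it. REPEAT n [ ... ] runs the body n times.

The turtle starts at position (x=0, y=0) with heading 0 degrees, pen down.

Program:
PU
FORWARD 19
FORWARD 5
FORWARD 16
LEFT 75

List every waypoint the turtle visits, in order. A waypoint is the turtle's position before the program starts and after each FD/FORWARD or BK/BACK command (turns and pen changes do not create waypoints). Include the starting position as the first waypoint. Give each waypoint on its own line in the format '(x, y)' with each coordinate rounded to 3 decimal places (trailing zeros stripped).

Executing turtle program step by step:
Start: pos=(0,0), heading=0, pen down
PU: pen up
FD 19: (0,0) -> (19,0) [heading=0, move]
FD 5: (19,0) -> (24,0) [heading=0, move]
FD 16: (24,0) -> (40,0) [heading=0, move]
LT 75: heading 0 -> 75
Final: pos=(40,0), heading=75, 0 segment(s) drawn
Waypoints (4 total):
(0, 0)
(19, 0)
(24, 0)
(40, 0)

Answer: (0, 0)
(19, 0)
(24, 0)
(40, 0)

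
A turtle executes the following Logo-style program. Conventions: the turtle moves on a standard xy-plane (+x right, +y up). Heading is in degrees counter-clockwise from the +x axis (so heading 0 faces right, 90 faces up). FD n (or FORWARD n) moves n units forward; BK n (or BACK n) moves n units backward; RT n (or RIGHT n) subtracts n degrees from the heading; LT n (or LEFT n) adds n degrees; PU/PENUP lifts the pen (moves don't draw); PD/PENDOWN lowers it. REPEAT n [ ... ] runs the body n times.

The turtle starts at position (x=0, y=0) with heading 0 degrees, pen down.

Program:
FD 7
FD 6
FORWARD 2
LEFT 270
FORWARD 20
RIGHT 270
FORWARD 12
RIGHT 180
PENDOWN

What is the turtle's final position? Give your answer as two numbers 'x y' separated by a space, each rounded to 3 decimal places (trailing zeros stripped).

Answer: 27 -20

Derivation:
Executing turtle program step by step:
Start: pos=(0,0), heading=0, pen down
FD 7: (0,0) -> (7,0) [heading=0, draw]
FD 6: (7,0) -> (13,0) [heading=0, draw]
FD 2: (13,0) -> (15,0) [heading=0, draw]
LT 270: heading 0 -> 270
FD 20: (15,0) -> (15,-20) [heading=270, draw]
RT 270: heading 270 -> 0
FD 12: (15,-20) -> (27,-20) [heading=0, draw]
RT 180: heading 0 -> 180
PD: pen down
Final: pos=(27,-20), heading=180, 5 segment(s) drawn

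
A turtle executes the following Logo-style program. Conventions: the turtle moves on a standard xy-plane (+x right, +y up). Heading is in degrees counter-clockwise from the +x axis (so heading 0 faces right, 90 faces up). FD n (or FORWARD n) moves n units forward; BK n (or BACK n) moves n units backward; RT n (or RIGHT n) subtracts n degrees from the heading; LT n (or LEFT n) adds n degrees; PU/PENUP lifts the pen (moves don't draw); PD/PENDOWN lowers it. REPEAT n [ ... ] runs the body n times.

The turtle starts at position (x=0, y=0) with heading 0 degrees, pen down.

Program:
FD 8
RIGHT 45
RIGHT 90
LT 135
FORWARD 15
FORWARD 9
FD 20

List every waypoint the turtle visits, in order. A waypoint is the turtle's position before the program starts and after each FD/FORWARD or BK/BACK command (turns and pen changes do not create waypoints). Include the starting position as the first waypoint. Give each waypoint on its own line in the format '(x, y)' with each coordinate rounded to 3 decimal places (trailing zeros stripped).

Answer: (0, 0)
(8, 0)
(23, 0)
(32, 0)
(52, 0)

Derivation:
Executing turtle program step by step:
Start: pos=(0,0), heading=0, pen down
FD 8: (0,0) -> (8,0) [heading=0, draw]
RT 45: heading 0 -> 315
RT 90: heading 315 -> 225
LT 135: heading 225 -> 0
FD 15: (8,0) -> (23,0) [heading=0, draw]
FD 9: (23,0) -> (32,0) [heading=0, draw]
FD 20: (32,0) -> (52,0) [heading=0, draw]
Final: pos=(52,0), heading=0, 4 segment(s) drawn
Waypoints (5 total):
(0, 0)
(8, 0)
(23, 0)
(32, 0)
(52, 0)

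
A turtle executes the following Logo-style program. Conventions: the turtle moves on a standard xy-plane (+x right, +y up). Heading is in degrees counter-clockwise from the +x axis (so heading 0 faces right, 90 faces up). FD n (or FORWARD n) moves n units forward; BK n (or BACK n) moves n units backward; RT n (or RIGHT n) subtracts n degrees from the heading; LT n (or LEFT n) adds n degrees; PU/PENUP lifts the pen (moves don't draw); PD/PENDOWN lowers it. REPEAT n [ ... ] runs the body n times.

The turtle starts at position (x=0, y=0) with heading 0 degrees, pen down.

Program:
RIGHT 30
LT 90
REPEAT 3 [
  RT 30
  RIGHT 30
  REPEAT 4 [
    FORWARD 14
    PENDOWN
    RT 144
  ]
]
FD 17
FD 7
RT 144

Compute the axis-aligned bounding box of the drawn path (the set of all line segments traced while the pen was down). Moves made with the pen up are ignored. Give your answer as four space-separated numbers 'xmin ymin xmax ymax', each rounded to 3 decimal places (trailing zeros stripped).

Executing turtle program step by step:
Start: pos=(0,0), heading=0, pen down
RT 30: heading 0 -> 330
LT 90: heading 330 -> 60
REPEAT 3 [
  -- iteration 1/3 --
  RT 30: heading 60 -> 30
  RT 30: heading 30 -> 0
  REPEAT 4 [
    -- iteration 1/4 --
    FD 14: (0,0) -> (14,0) [heading=0, draw]
    PD: pen down
    RT 144: heading 0 -> 216
    -- iteration 2/4 --
    FD 14: (14,0) -> (2.674,-8.229) [heading=216, draw]
    PD: pen down
    RT 144: heading 216 -> 72
    -- iteration 3/4 --
    FD 14: (2.674,-8.229) -> (7,5.086) [heading=72, draw]
    PD: pen down
    RT 144: heading 72 -> 288
    -- iteration 4/4 --
    FD 14: (7,5.086) -> (11.326,-8.229) [heading=288, draw]
    PD: pen down
    RT 144: heading 288 -> 144
  ]
  -- iteration 2/3 --
  RT 30: heading 144 -> 114
  RT 30: heading 114 -> 84
  REPEAT 4 [
    -- iteration 1/4 --
    FD 14: (11.326,-8.229) -> (12.79,5.694) [heading=84, draw]
    PD: pen down
    RT 144: heading 84 -> 300
    -- iteration 2/4 --
    FD 14: (12.79,5.694) -> (19.79,-6.43) [heading=300, draw]
    PD: pen down
    RT 144: heading 300 -> 156
    -- iteration 3/4 --
    FD 14: (19.79,-6.43) -> (7,-0.736) [heading=156, draw]
    PD: pen down
    RT 144: heading 156 -> 12
    -- iteration 4/4 --
    FD 14: (7,-0.736) -> (20.694,2.175) [heading=12, draw]
    PD: pen down
    RT 144: heading 12 -> 228
  ]
  -- iteration 3/3 --
  RT 30: heading 228 -> 198
  RT 30: heading 198 -> 168
  REPEAT 4 [
    -- iteration 1/4 --
    FD 14: (20.694,2.175) -> (7,5.086) [heading=168, draw]
    PD: pen down
    RT 144: heading 168 -> 24
    -- iteration 2/4 --
    FD 14: (7,5.086) -> (19.79,10.78) [heading=24, draw]
    PD: pen down
    RT 144: heading 24 -> 240
    -- iteration 3/4 --
    FD 14: (19.79,10.78) -> (12.79,-1.344) [heading=240, draw]
    PD: pen down
    RT 144: heading 240 -> 96
    -- iteration 4/4 --
    FD 14: (12.79,-1.344) -> (11.326,12.579) [heading=96, draw]
    PD: pen down
    RT 144: heading 96 -> 312
  ]
]
FD 17: (11.326,12.579) -> (22.701,-0.054) [heading=312, draw]
FD 7: (22.701,-0.054) -> (27.385,-5.256) [heading=312, draw]
RT 144: heading 312 -> 168
Final: pos=(27.385,-5.256), heading=168, 14 segment(s) drawn

Segment endpoints: x in {0, 2.674, 7, 7, 7, 11.326, 11.326, 12.79, 12.79, 14, 19.79, 19.79, 20.694, 22.701, 27.385}, y in {-8.229, -8.229, -6.43, -5.256, -1.344, -0.736, -0.054, 0, 2.175, 5.086, 5.086, 5.694, 10.78, 12.579}
xmin=0, ymin=-8.229, xmax=27.385, ymax=12.579

Answer: 0 -8.229 27.385 12.579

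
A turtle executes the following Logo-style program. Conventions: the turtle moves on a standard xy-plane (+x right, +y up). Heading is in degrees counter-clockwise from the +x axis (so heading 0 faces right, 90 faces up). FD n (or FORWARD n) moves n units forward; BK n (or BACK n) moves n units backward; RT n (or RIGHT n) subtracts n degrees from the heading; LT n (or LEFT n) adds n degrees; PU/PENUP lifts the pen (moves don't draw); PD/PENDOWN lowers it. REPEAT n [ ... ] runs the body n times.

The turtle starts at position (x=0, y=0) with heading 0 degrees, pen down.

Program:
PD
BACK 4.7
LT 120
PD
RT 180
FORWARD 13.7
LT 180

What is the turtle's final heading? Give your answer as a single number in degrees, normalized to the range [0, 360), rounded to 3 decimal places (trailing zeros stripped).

Answer: 120

Derivation:
Executing turtle program step by step:
Start: pos=(0,0), heading=0, pen down
PD: pen down
BK 4.7: (0,0) -> (-4.7,0) [heading=0, draw]
LT 120: heading 0 -> 120
PD: pen down
RT 180: heading 120 -> 300
FD 13.7: (-4.7,0) -> (2.15,-11.865) [heading=300, draw]
LT 180: heading 300 -> 120
Final: pos=(2.15,-11.865), heading=120, 2 segment(s) drawn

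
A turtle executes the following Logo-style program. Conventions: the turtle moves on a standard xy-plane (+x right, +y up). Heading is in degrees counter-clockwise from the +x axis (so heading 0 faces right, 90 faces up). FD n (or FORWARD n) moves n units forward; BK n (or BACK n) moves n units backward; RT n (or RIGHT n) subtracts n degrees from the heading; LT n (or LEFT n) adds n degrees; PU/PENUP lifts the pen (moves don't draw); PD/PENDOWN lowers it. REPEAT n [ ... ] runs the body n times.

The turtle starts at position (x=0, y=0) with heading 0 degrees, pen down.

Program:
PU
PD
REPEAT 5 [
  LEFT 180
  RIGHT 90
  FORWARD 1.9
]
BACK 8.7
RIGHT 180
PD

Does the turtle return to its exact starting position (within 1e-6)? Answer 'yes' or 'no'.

Answer: no

Derivation:
Executing turtle program step by step:
Start: pos=(0,0), heading=0, pen down
PU: pen up
PD: pen down
REPEAT 5 [
  -- iteration 1/5 --
  LT 180: heading 0 -> 180
  RT 90: heading 180 -> 90
  FD 1.9: (0,0) -> (0,1.9) [heading=90, draw]
  -- iteration 2/5 --
  LT 180: heading 90 -> 270
  RT 90: heading 270 -> 180
  FD 1.9: (0,1.9) -> (-1.9,1.9) [heading=180, draw]
  -- iteration 3/5 --
  LT 180: heading 180 -> 0
  RT 90: heading 0 -> 270
  FD 1.9: (-1.9,1.9) -> (-1.9,0) [heading=270, draw]
  -- iteration 4/5 --
  LT 180: heading 270 -> 90
  RT 90: heading 90 -> 0
  FD 1.9: (-1.9,0) -> (0,0) [heading=0, draw]
  -- iteration 5/5 --
  LT 180: heading 0 -> 180
  RT 90: heading 180 -> 90
  FD 1.9: (0,0) -> (0,1.9) [heading=90, draw]
]
BK 8.7: (0,1.9) -> (0,-6.8) [heading=90, draw]
RT 180: heading 90 -> 270
PD: pen down
Final: pos=(0,-6.8), heading=270, 6 segment(s) drawn

Start position: (0, 0)
Final position: (0, -6.8)
Distance = 6.8; >= 1e-6 -> NOT closed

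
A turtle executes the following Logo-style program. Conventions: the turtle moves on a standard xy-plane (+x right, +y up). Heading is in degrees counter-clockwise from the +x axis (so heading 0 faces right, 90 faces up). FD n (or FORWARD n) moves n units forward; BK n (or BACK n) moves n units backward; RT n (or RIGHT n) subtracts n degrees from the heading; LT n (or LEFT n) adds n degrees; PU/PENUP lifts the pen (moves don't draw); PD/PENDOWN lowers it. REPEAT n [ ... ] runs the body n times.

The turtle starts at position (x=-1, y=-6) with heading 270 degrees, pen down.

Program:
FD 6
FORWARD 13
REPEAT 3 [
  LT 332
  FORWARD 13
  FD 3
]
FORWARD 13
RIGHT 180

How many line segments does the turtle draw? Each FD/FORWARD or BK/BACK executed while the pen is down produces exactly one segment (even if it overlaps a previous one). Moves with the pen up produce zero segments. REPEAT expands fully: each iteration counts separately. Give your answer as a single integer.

Executing turtle program step by step:
Start: pos=(-1,-6), heading=270, pen down
FD 6: (-1,-6) -> (-1,-12) [heading=270, draw]
FD 13: (-1,-12) -> (-1,-25) [heading=270, draw]
REPEAT 3 [
  -- iteration 1/3 --
  LT 332: heading 270 -> 242
  FD 13: (-1,-25) -> (-7.103,-36.478) [heading=242, draw]
  FD 3: (-7.103,-36.478) -> (-8.512,-39.127) [heading=242, draw]
  -- iteration 2/3 --
  LT 332: heading 242 -> 214
  FD 13: (-8.512,-39.127) -> (-19.289,-46.397) [heading=214, draw]
  FD 3: (-19.289,-46.397) -> (-21.776,-48.074) [heading=214, draw]
  -- iteration 3/3 --
  LT 332: heading 214 -> 186
  FD 13: (-21.776,-48.074) -> (-34.705,-49.433) [heading=186, draw]
  FD 3: (-34.705,-49.433) -> (-37.688,-49.747) [heading=186, draw]
]
FD 13: (-37.688,-49.747) -> (-50.617,-51.106) [heading=186, draw]
RT 180: heading 186 -> 6
Final: pos=(-50.617,-51.106), heading=6, 9 segment(s) drawn
Segments drawn: 9

Answer: 9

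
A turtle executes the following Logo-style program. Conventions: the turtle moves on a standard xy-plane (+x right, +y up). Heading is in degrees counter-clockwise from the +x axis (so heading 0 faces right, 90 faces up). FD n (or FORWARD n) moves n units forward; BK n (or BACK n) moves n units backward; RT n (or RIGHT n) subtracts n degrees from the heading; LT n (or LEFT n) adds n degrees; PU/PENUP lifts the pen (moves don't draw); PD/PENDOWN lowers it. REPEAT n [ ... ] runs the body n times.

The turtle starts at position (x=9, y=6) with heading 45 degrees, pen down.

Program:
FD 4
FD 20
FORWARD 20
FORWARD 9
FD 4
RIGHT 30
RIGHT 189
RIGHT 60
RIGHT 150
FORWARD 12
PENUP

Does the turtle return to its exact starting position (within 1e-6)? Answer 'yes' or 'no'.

Answer: no

Derivation:
Executing turtle program step by step:
Start: pos=(9,6), heading=45, pen down
FD 4: (9,6) -> (11.828,8.828) [heading=45, draw]
FD 20: (11.828,8.828) -> (25.971,22.971) [heading=45, draw]
FD 20: (25.971,22.971) -> (40.113,37.113) [heading=45, draw]
FD 9: (40.113,37.113) -> (46.477,43.477) [heading=45, draw]
FD 4: (46.477,43.477) -> (49.305,46.305) [heading=45, draw]
RT 30: heading 45 -> 15
RT 189: heading 15 -> 186
RT 60: heading 186 -> 126
RT 150: heading 126 -> 336
FD 12: (49.305,46.305) -> (60.268,41.424) [heading=336, draw]
PU: pen up
Final: pos=(60.268,41.424), heading=336, 6 segment(s) drawn

Start position: (9, 6)
Final position: (60.268, 41.424)
Distance = 62.316; >= 1e-6 -> NOT closed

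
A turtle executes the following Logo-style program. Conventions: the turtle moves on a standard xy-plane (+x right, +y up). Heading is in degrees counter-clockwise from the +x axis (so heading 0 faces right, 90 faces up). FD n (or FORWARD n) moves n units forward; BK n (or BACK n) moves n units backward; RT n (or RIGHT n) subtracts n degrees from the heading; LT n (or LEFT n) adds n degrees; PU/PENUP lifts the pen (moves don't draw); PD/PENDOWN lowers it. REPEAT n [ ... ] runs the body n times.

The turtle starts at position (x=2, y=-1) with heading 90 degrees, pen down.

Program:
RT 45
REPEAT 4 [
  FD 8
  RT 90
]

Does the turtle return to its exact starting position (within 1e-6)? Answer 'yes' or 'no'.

Executing turtle program step by step:
Start: pos=(2,-1), heading=90, pen down
RT 45: heading 90 -> 45
REPEAT 4 [
  -- iteration 1/4 --
  FD 8: (2,-1) -> (7.657,4.657) [heading=45, draw]
  RT 90: heading 45 -> 315
  -- iteration 2/4 --
  FD 8: (7.657,4.657) -> (13.314,-1) [heading=315, draw]
  RT 90: heading 315 -> 225
  -- iteration 3/4 --
  FD 8: (13.314,-1) -> (7.657,-6.657) [heading=225, draw]
  RT 90: heading 225 -> 135
  -- iteration 4/4 --
  FD 8: (7.657,-6.657) -> (2,-1) [heading=135, draw]
  RT 90: heading 135 -> 45
]
Final: pos=(2,-1), heading=45, 4 segment(s) drawn

Start position: (2, -1)
Final position: (2, -1)
Distance = 0; < 1e-6 -> CLOSED

Answer: yes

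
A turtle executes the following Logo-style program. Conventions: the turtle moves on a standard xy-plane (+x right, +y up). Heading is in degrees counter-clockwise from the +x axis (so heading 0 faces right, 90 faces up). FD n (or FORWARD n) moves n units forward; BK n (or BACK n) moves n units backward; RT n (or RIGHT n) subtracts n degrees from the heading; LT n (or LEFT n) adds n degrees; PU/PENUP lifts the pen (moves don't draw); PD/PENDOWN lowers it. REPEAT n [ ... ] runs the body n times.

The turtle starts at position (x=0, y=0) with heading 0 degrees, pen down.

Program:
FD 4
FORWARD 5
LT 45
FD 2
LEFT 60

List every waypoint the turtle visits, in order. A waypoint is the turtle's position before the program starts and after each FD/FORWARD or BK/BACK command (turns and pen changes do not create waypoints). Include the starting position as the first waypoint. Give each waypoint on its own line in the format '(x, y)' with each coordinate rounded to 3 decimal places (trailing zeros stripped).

Executing turtle program step by step:
Start: pos=(0,0), heading=0, pen down
FD 4: (0,0) -> (4,0) [heading=0, draw]
FD 5: (4,0) -> (9,0) [heading=0, draw]
LT 45: heading 0 -> 45
FD 2: (9,0) -> (10.414,1.414) [heading=45, draw]
LT 60: heading 45 -> 105
Final: pos=(10.414,1.414), heading=105, 3 segment(s) drawn
Waypoints (4 total):
(0, 0)
(4, 0)
(9, 0)
(10.414, 1.414)

Answer: (0, 0)
(4, 0)
(9, 0)
(10.414, 1.414)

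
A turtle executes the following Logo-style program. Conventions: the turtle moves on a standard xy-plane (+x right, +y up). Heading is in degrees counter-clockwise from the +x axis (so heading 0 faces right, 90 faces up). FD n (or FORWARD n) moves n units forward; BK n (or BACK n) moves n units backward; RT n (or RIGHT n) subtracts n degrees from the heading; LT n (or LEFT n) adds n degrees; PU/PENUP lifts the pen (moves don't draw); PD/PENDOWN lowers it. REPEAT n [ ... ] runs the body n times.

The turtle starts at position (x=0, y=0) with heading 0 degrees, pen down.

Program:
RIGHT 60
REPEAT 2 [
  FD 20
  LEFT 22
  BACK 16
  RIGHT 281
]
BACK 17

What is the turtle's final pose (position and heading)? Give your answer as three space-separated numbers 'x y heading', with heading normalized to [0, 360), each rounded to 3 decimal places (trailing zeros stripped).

Executing turtle program step by step:
Start: pos=(0,0), heading=0, pen down
RT 60: heading 0 -> 300
REPEAT 2 [
  -- iteration 1/2 --
  FD 20: (0,0) -> (10,-17.321) [heading=300, draw]
  LT 22: heading 300 -> 322
  BK 16: (10,-17.321) -> (-2.608,-7.47) [heading=322, draw]
  RT 281: heading 322 -> 41
  -- iteration 2/2 --
  FD 20: (-2.608,-7.47) -> (12.486,5.651) [heading=41, draw]
  LT 22: heading 41 -> 63
  BK 16: (12.486,5.651) -> (5.222,-8.605) [heading=63, draw]
  RT 281: heading 63 -> 142
]
BK 17: (5.222,-8.605) -> (18.618,-19.071) [heading=142, draw]
Final: pos=(18.618,-19.071), heading=142, 5 segment(s) drawn

Answer: 18.618 -19.071 142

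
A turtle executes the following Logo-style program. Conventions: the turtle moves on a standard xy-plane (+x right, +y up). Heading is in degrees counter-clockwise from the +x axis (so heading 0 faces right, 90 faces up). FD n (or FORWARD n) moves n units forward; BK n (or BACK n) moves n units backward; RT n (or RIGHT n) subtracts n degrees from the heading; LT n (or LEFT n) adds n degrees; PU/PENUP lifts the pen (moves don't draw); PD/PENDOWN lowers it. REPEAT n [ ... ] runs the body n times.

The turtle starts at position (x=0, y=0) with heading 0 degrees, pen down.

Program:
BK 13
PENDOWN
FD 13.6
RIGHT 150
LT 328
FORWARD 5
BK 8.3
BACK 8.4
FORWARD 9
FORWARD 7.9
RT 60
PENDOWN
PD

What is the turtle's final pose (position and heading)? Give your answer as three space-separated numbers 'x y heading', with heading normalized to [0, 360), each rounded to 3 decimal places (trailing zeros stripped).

Executing turtle program step by step:
Start: pos=(0,0), heading=0, pen down
BK 13: (0,0) -> (-13,0) [heading=0, draw]
PD: pen down
FD 13.6: (-13,0) -> (0.6,0) [heading=0, draw]
RT 150: heading 0 -> 210
LT 328: heading 210 -> 178
FD 5: (0.6,0) -> (-4.397,0.174) [heading=178, draw]
BK 8.3: (-4.397,0.174) -> (3.898,-0.115) [heading=178, draw]
BK 8.4: (3.898,-0.115) -> (12.293,-0.408) [heading=178, draw]
FD 9: (12.293,-0.408) -> (3.298,-0.094) [heading=178, draw]
FD 7.9: (3.298,-0.094) -> (-4.597,0.181) [heading=178, draw]
RT 60: heading 178 -> 118
PD: pen down
PD: pen down
Final: pos=(-4.597,0.181), heading=118, 7 segment(s) drawn

Answer: -4.597 0.181 118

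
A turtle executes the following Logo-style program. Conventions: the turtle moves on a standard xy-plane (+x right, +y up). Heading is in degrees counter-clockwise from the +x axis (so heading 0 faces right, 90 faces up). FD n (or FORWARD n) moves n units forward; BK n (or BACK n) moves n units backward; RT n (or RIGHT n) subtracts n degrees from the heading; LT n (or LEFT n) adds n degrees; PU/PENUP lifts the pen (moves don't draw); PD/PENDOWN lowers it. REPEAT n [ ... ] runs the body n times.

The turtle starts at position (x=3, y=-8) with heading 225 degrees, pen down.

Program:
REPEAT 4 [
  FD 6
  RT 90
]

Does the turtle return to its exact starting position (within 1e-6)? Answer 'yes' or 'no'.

Executing turtle program step by step:
Start: pos=(3,-8), heading=225, pen down
REPEAT 4 [
  -- iteration 1/4 --
  FD 6: (3,-8) -> (-1.243,-12.243) [heading=225, draw]
  RT 90: heading 225 -> 135
  -- iteration 2/4 --
  FD 6: (-1.243,-12.243) -> (-5.485,-8) [heading=135, draw]
  RT 90: heading 135 -> 45
  -- iteration 3/4 --
  FD 6: (-5.485,-8) -> (-1.243,-3.757) [heading=45, draw]
  RT 90: heading 45 -> 315
  -- iteration 4/4 --
  FD 6: (-1.243,-3.757) -> (3,-8) [heading=315, draw]
  RT 90: heading 315 -> 225
]
Final: pos=(3,-8), heading=225, 4 segment(s) drawn

Start position: (3, -8)
Final position: (3, -8)
Distance = 0; < 1e-6 -> CLOSED

Answer: yes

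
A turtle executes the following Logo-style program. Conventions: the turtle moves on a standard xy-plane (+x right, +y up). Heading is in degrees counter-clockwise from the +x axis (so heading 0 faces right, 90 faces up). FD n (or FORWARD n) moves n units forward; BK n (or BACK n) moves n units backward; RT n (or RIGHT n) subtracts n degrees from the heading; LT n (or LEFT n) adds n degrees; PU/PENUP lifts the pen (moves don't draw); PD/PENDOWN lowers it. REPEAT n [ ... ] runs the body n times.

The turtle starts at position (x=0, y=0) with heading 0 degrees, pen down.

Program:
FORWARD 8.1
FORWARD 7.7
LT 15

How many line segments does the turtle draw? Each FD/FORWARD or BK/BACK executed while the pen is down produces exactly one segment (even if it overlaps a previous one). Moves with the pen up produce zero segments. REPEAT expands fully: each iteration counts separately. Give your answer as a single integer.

Answer: 2

Derivation:
Executing turtle program step by step:
Start: pos=(0,0), heading=0, pen down
FD 8.1: (0,0) -> (8.1,0) [heading=0, draw]
FD 7.7: (8.1,0) -> (15.8,0) [heading=0, draw]
LT 15: heading 0 -> 15
Final: pos=(15.8,0), heading=15, 2 segment(s) drawn
Segments drawn: 2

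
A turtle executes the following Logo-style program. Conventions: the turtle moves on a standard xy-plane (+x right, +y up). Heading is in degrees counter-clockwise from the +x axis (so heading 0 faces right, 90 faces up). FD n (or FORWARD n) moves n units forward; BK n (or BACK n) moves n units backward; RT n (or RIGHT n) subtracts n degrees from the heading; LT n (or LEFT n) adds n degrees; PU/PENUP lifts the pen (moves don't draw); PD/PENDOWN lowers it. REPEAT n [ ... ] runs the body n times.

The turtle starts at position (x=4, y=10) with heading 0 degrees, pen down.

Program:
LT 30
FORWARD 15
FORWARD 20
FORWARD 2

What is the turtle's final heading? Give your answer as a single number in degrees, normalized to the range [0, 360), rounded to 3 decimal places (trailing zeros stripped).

Executing turtle program step by step:
Start: pos=(4,10), heading=0, pen down
LT 30: heading 0 -> 30
FD 15: (4,10) -> (16.99,17.5) [heading=30, draw]
FD 20: (16.99,17.5) -> (34.311,27.5) [heading=30, draw]
FD 2: (34.311,27.5) -> (36.043,28.5) [heading=30, draw]
Final: pos=(36.043,28.5), heading=30, 3 segment(s) drawn

Answer: 30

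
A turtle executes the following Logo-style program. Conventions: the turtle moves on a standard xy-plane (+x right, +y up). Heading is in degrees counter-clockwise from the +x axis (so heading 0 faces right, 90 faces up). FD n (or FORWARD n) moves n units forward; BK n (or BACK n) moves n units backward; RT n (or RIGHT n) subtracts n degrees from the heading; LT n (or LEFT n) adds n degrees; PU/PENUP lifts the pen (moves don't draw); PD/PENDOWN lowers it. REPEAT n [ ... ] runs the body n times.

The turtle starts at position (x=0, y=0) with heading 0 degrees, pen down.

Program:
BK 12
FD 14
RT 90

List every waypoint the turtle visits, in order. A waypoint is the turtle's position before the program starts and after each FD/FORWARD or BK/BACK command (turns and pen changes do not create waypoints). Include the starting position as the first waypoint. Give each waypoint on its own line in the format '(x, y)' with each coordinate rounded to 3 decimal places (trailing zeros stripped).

Answer: (0, 0)
(-12, 0)
(2, 0)

Derivation:
Executing turtle program step by step:
Start: pos=(0,0), heading=0, pen down
BK 12: (0,0) -> (-12,0) [heading=0, draw]
FD 14: (-12,0) -> (2,0) [heading=0, draw]
RT 90: heading 0 -> 270
Final: pos=(2,0), heading=270, 2 segment(s) drawn
Waypoints (3 total):
(0, 0)
(-12, 0)
(2, 0)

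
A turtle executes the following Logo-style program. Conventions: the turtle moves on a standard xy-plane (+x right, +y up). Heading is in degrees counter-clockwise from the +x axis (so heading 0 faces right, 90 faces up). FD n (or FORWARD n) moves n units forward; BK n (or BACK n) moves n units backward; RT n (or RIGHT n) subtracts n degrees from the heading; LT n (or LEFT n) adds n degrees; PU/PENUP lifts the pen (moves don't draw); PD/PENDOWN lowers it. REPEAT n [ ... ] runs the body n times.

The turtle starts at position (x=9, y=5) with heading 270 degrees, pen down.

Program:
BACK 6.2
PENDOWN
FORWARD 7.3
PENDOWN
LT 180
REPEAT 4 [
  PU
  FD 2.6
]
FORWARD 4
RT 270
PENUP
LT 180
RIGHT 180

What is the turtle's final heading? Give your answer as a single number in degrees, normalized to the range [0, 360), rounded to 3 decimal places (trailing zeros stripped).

Executing turtle program step by step:
Start: pos=(9,5), heading=270, pen down
BK 6.2: (9,5) -> (9,11.2) [heading=270, draw]
PD: pen down
FD 7.3: (9,11.2) -> (9,3.9) [heading=270, draw]
PD: pen down
LT 180: heading 270 -> 90
REPEAT 4 [
  -- iteration 1/4 --
  PU: pen up
  FD 2.6: (9,3.9) -> (9,6.5) [heading=90, move]
  -- iteration 2/4 --
  PU: pen up
  FD 2.6: (9,6.5) -> (9,9.1) [heading=90, move]
  -- iteration 3/4 --
  PU: pen up
  FD 2.6: (9,9.1) -> (9,11.7) [heading=90, move]
  -- iteration 4/4 --
  PU: pen up
  FD 2.6: (9,11.7) -> (9,14.3) [heading=90, move]
]
FD 4: (9,14.3) -> (9,18.3) [heading=90, move]
RT 270: heading 90 -> 180
PU: pen up
LT 180: heading 180 -> 0
RT 180: heading 0 -> 180
Final: pos=(9,18.3), heading=180, 2 segment(s) drawn

Answer: 180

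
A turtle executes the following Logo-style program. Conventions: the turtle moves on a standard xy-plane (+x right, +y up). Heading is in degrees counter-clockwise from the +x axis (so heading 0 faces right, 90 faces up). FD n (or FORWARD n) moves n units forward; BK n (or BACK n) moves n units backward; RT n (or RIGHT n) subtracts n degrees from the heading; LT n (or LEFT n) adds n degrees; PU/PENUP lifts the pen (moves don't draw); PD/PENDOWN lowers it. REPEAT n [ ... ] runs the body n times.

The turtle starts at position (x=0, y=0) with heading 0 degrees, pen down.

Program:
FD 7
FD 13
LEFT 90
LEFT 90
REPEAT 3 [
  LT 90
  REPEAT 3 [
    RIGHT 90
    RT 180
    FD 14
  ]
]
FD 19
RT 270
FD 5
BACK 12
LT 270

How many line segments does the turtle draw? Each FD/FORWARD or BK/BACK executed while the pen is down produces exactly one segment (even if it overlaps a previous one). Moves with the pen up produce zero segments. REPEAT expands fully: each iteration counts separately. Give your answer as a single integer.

Answer: 14

Derivation:
Executing turtle program step by step:
Start: pos=(0,0), heading=0, pen down
FD 7: (0,0) -> (7,0) [heading=0, draw]
FD 13: (7,0) -> (20,0) [heading=0, draw]
LT 90: heading 0 -> 90
LT 90: heading 90 -> 180
REPEAT 3 [
  -- iteration 1/3 --
  LT 90: heading 180 -> 270
  REPEAT 3 [
    -- iteration 1/3 --
    RT 90: heading 270 -> 180
    RT 180: heading 180 -> 0
    FD 14: (20,0) -> (34,0) [heading=0, draw]
    -- iteration 2/3 --
    RT 90: heading 0 -> 270
    RT 180: heading 270 -> 90
    FD 14: (34,0) -> (34,14) [heading=90, draw]
    -- iteration 3/3 --
    RT 90: heading 90 -> 0
    RT 180: heading 0 -> 180
    FD 14: (34,14) -> (20,14) [heading=180, draw]
  ]
  -- iteration 2/3 --
  LT 90: heading 180 -> 270
  REPEAT 3 [
    -- iteration 1/3 --
    RT 90: heading 270 -> 180
    RT 180: heading 180 -> 0
    FD 14: (20,14) -> (34,14) [heading=0, draw]
    -- iteration 2/3 --
    RT 90: heading 0 -> 270
    RT 180: heading 270 -> 90
    FD 14: (34,14) -> (34,28) [heading=90, draw]
    -- iteration 3/3 --
    RT 90: heading 90 -> 0
    RT 180: heading 0 -> 180
    FD 14: (34,28) -> (20,28) [heading=180, draw]
  ]
  -- iteration 3/3 --
  LT 90: heading 180 -> 270
  REPEAT 3 [
    -- iteration 1/3 --
    RT 90: heading 270 -> 180
    RT 180: heading 180 -> 0
    FD 14: (20,28) -> (34,28) [heading=0, draw]
    -- iteration 2/3 --
    RT 90: heading 0 -> 270
    RT 180: heading 270 -> 90
    FD 14: (34,28) -> (34,42) [heading=90, draw]
    -- iteration 3/3 --
    RT 90: heading 90 -> 0
    RT 180: heading 0 -> 180
    FD 14: (34,42) -> (20,42) [heading=180, draw]
  ]
]
FD 19: (20,42) -> (1,42) [heading=180, draw]
RT 270: heading 180 -> 270
FD 5: (1,42) -> (1,37) [heading=270, draw]
BK 12: (1,37) -> (1,49) [heading=270, draw]
LT 270: heading 270 -> 180
Final: pos=(1,49), heading=180, 14 segment(s) drawn
Segments drawn: 14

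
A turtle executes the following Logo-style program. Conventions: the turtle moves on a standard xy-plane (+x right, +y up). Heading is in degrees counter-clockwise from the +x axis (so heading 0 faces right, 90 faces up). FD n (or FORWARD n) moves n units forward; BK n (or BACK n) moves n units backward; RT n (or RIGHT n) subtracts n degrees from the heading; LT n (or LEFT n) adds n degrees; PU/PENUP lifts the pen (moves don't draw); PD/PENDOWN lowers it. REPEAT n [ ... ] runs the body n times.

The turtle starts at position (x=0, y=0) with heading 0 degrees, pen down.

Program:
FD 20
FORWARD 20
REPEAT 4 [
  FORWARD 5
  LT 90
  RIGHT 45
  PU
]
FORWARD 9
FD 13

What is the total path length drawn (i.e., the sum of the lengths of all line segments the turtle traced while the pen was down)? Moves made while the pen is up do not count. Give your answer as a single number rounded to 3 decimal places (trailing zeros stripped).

Executing turtle program step by step:
Start: pos=(0,0), heading=0, pen down
FD 20: (0,0) -> (20,0) [heading=0, draw]
FD 20: (20,0) -> (40,0) [heading=0, draw]
REPEAT 4 [
  -- iteration 1/4 --
  FD 5: (40,0) -> (45,0) [heading=0, draw]
  LT 90: heading 0 -> 90
  RT 45: heading 90 -> 45
  PU: pen up
  -- iteration 2/4 --
  FD 5: (45,0) -> (48.536,3.536) [heading=45, move]
  LT 90: heading 45 -> 135
  RT 45: heading 135 -> 90
  PU: pen up
  -- iteration 3/4 --
  FD 5: (48.536,3.536) -> (48.536,8.536) [heading=90, move]
  LT 90: heading 90 -> 180
  RT 45: heading 180 -> 135
  PU: pen up
  -- iteration 4/4 --
  FD 5: (48.536,8.536) -> (45,12.071) [heading=135, move]
  LT 90: heading 135 -> 225
  RT 45: heading 225 -> 180
  PU: pen up
]
FD 9: (45,12.071) -> (36,12.071) [heading=180, move]
FD 13: (36,12.071) -> (23,12.071) [heading=180, move]
Final: pos=(23,12.071), heading=180, 3 segment(s) drawn

Segment lengths:
  seg 1: (0,0) -> (20,0), length = 20
  seg 2: (20,0) -> (40,0), length = 20
  seg 3: (40,0) -> (45,0), length = 5
Total = 45

Answer: 45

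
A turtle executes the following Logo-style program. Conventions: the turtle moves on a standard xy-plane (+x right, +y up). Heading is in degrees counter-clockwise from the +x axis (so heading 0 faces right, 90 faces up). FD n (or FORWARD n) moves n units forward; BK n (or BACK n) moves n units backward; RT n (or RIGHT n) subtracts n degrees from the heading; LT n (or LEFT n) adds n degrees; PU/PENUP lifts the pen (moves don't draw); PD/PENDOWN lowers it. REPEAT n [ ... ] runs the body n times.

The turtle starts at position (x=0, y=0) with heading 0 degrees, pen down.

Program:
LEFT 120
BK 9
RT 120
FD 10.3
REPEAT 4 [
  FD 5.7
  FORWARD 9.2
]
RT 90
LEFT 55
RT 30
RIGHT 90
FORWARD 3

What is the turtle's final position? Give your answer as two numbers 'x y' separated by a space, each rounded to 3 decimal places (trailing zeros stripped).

Answer: 71.681 -9.062

Derivation:
Executing turtle program step by step:
Start: pos=(0,0), heading=0, pen down
LT 120: heading 0 -> 120
BK 9: (0,0) -> (4.5,-7.794) [heading=120, draw]
RT 120: heading 120 -> 0
FD 10.3: (4.5,-7.794) -> (14.8,-7.794) [heading=0, draw]
REPEAT 4 [
  -- iteration 1/4 --
  FD 5.7: (14.8,-7.794) -> (20.5,-7.794) [heading=0, draw]
  FD 9.2: (20.5,-7.794) -> (29.7,-7.794) [heading=0, draw]
  -- iteration 2/4 --
  FD 5.7: (29.7,-7.794) -> (35.4,-7.794) [heading=0, draw]
  FD 9.2: (35.4,-7.794) -> (44.6,-7.794) [heading=0, draw]
  -- iteration 3/4 --
  FD 5.7: (44.6,-7.794) -> (50.3,-7.794) [heading=0, draw]
  FD 9.2: (50.3,-7.794) -> (59.5,-7.794) [heading=0, draw]
  -- iteration 4/4 --
  FD 5.7: (59.5,-7.794) -> (65.2,-7.794) [heading=0, draw]
  FD 9.2: (65.2,-7.794) -> (74.4,-7.794) [heading=0, draw]
]
RT 90: heading 0 -> 270
LT 55: heading 270 -> 325
RT 30: heading 325 -> 295
RT 90: heading 295 -> 205
FD 3: (74.4,-7.794) -> (71.681,-9.062) [heading=205, draw]
Final: pos=(71.681,-9.062), heading=205, 11 segment(s) drawn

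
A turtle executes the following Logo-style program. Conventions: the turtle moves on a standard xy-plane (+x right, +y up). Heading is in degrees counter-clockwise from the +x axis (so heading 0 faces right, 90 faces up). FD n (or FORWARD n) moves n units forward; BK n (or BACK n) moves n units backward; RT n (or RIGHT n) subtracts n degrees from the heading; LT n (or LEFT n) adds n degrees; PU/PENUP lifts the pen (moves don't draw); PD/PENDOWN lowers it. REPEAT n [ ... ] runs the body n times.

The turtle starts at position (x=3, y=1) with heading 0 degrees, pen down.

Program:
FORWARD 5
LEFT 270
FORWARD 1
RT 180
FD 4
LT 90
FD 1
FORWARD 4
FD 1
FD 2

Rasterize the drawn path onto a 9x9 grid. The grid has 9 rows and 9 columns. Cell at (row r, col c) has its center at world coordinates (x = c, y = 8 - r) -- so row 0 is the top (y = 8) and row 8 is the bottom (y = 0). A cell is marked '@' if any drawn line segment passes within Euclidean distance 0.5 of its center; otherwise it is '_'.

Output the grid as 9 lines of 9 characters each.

Segment 0: (3,1) -> (8,1)
Segment 1: (8,1) -> (8,0)
Segment 2: (8,0) -> (8,4)
Segment 3: (8,4) -> (7,4)
Segment 4: (7,4) -> (3,4)
Segment 5: (3,4) -> (2,4)
Segment 6: (2,4) -> (0,4)

Answer: _________
_________
_________
_________
@@@@@@@@@
________@
________@
___@@@@@@
________@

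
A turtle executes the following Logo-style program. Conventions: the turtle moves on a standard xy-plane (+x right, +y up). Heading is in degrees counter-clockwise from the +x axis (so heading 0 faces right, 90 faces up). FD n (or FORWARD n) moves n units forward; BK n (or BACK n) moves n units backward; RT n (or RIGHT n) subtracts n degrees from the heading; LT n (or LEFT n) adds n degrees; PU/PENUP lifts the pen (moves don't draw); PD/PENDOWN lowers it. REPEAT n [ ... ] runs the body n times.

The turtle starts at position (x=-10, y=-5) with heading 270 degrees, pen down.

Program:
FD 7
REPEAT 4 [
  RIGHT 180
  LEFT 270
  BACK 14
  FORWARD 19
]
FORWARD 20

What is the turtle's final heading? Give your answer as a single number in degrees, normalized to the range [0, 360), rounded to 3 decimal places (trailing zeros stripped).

Executing turtle program step by step:
Start: pos=(-10,-5), heading=270, pen down
FD 7: (-10,-5) -> (-10,-12) [heading=270, draw]
REPEAT 4 [
  -- iteration 1/4 --
  RT 180: heading 270 -> 90
  LT 270: heading 90 -> 0
  BK 14: (-10,-12) -> (-24,-12) [heading=0, draw]
  FD 19: (-24,-12) -> (-5,-12) [heading=0, draw]
  -- iteration 2/4 --
  RT 180: heading 0 -> 180
  LT 270: heading 180 -> 90
  BK 14: (-5,-12) -> (-5,-26) [heading=90, draw]
  FD 19: (-5,-26) -> (-5,-7) [heading=90, draw]
  -- iteration 3/4 --
  RT 180: heading 90 -> 270
  LT 270: heading 270 -> 180
  BK 14: (-5,-7) -> (9,-7) [heading=180, draw]
  FD 19: (9,-7) -> (-10,-7) [heading=180, draw]
  -- iteration 4/4 --
  RT 180: heading 180 -> 0
  LT 270: heading 0 -> 270
  BK 14: (-10,-7) -> (-10,7) [heading=270, draw]
  FD 19: (-10,7) -> (-10,-12) [heading=270, draw]
]
FD 20: (-10,-12) -> (-10,-32) [heading=270, draw]
Final: pos=(-10,-32), heading=270, 10 segment(s) drawn

Answer: 270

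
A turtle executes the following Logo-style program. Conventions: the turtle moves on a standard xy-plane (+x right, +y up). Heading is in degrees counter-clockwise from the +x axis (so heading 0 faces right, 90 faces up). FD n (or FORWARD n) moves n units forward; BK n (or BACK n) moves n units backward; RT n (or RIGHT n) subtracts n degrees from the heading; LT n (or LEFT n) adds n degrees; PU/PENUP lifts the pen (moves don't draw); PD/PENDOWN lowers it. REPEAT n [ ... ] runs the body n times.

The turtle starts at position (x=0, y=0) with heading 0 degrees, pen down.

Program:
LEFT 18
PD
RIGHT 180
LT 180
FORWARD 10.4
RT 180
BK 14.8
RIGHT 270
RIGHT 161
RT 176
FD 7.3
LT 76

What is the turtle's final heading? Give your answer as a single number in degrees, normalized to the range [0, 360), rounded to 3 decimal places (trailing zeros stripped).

Answer: 27

Derivation:
Executing turtle program step by step:
Start: pos=(0,0), heading=0, pen down
LT 18: heading 0 -> 18
PD: pen down
RT 180: heading 18 -> 198
LT 180: heading 198 -> 18
FD 10.4: (0,0) -> (9.891,3.214) [heading=18, draw]
RT 180: heading 18 -> 198
BK 14.8: (9.891,3.214) -> (23.967,7.787) [heading=198, draw]
RT 270: heading 198 -> 288
RT 161: heading 288 -> 127
RT 176: heading 127 -> 311
FD 7.3: (23.967,7.787) -> (28.756,2.278) [heading=311, draw]
LT 76: heading 311 -> 27
Final: pos=(28.756,2.278), heading=27, 3 segment(s) drawn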